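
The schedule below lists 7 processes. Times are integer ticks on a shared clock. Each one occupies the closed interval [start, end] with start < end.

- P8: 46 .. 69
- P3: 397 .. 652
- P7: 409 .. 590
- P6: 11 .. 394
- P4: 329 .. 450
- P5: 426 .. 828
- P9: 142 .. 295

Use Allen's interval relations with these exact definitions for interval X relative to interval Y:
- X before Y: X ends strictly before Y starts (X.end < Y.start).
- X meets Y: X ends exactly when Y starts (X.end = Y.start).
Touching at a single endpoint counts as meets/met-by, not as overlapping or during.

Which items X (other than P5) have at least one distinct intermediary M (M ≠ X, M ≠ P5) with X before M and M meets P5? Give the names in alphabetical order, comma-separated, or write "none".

Target P5 = [426, 828].
Intermediaries M with M meets P5: none.
Union: none.

none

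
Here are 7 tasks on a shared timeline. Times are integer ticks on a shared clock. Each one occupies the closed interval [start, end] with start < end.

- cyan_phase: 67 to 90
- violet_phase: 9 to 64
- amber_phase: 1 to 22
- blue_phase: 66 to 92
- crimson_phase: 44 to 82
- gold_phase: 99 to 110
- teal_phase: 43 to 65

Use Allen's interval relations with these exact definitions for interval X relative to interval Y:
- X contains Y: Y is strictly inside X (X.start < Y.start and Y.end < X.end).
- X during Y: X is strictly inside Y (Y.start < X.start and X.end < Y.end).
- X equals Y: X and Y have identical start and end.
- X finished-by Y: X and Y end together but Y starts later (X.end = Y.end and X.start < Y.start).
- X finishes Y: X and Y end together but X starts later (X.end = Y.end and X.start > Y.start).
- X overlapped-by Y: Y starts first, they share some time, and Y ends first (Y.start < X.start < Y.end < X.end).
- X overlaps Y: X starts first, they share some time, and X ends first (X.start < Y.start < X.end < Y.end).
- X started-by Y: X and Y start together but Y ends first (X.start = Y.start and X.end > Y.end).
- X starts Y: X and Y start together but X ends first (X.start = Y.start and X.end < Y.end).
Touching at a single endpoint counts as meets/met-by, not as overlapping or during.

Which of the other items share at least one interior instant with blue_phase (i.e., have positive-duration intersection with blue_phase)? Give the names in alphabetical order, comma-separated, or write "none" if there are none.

Target blue_phase = [66, 92].
amber_phase [1, 22] → before → no.
crimson_phase [44, 82] → overlaps → yes.
cyan_phase [67, 90] → during → yes.
gold_phase [99, 110] → after → no.
teal_phase [43, 65] → before → no.
violet_phase [9, 64] → before → no.
Result: crimson_phase, cyan_phase.

crimson_phase, cyan_phase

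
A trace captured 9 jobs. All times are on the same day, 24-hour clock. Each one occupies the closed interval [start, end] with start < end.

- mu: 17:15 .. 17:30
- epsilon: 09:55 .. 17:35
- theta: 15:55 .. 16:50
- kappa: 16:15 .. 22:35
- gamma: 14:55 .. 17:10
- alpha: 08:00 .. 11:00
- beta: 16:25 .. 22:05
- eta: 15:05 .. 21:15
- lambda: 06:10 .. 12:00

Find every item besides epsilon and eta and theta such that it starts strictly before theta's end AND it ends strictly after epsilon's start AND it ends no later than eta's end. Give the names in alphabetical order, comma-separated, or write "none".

alpha, gamma, lambda

Conditions: its start is strictly before theta's end (X.start < 16:50) AND its end is strictly after epsilon's start (X.end > 09:55) AND its end is no later than eta's end (X.end <= 21:15).
alpha: start 08:00 < 16:50? ✓; end 11:00 > 09:55? ✓; end 11:00 <= 21:15? ✓ → yes.
beta: start 16:25 < 16:50? ✓; end 22:05 > 09:55? ✓; end 22:05 <= 21:15? ✗ → no.
gamma: start 14:55 < 16:50? ✓; end 17:10 > 09:55? ✓; end 17:10 <= 21:15? ✓ → yes.
kappa: start 16:15 < 16:50? ✓; end 22:35 > 09:55? ✓; end 22:35 <= 21:15? ✗ → no.
lambda: start 06:10 < 16:50? ✓; end 12:00 > 09:55? ✓; end 12:00 <= 21:15? ✓ → yes.
mu: start 17:15 < 16:50? ✗; end 17:30 > 09:55? ✓; end 17:30 <= 21:15? ✓ → no.
Result: alpha, gamma, lambda.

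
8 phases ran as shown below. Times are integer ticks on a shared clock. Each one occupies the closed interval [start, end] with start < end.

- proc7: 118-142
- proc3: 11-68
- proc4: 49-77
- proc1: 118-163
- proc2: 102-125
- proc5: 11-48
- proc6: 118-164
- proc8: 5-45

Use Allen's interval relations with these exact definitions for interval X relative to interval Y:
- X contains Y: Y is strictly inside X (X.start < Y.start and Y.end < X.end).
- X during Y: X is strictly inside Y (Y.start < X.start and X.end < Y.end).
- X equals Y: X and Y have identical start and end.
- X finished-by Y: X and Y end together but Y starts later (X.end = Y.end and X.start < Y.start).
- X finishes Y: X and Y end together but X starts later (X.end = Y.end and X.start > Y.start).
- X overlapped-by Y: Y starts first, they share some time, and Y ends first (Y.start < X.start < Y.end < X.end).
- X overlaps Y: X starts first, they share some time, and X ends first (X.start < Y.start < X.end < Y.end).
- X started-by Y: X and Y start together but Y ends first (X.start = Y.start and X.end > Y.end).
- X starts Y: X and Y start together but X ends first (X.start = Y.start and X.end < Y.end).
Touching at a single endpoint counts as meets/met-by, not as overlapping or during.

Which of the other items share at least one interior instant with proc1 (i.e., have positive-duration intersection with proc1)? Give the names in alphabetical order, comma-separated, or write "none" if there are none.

proc2, proc6, proc7

Target proc1 = [118, 163].
proc2 [102, 125] → overlaps → yes.
proc3 [11, 68] → before → no.
proc4 [49, 77] → before → no.
proc5 [11, 48] → before → no.
proc6 [118, 164] → started-by → yes.
proc7 [118, 142] → starts → yes.
proc8 [5, 45] → before → no.
Result: proc2, proc6, proc7.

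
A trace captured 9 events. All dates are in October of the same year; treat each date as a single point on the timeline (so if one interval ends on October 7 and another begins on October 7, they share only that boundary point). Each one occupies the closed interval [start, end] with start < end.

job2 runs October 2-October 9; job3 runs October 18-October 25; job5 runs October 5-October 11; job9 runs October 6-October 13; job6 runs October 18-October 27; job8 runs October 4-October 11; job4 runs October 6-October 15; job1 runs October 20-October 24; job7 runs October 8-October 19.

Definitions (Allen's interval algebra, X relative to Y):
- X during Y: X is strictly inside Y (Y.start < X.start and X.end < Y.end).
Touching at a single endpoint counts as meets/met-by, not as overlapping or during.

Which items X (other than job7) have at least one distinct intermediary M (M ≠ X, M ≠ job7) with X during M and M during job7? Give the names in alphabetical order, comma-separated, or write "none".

none

Target job7 = [October 8, October 19].
Intermediaries M with M during job7: none.
Union: none.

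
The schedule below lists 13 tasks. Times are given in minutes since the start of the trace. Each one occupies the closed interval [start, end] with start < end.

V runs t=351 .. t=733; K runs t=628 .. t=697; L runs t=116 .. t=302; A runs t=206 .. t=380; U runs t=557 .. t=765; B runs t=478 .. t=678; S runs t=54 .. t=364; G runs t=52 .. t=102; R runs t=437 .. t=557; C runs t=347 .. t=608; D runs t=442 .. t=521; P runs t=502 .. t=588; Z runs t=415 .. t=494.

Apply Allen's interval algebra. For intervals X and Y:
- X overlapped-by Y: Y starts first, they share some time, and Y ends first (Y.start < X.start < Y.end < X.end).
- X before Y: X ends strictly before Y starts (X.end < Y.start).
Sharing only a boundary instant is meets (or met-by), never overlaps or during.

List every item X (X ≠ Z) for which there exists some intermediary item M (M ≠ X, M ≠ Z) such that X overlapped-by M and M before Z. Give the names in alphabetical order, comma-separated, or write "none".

A, C, S, V

Target Z = [t=415, t=494].
Intermediaries M with M before Z: A, G, L, S.
Via A — items with X overlapped-by A: C, V.
Via G — items with X overlapped-by G: S.
Via L — items with X overlapped-by L: A.
Via S — items with X overlapped-by S: A, C, V.
Union: A, C, S, V.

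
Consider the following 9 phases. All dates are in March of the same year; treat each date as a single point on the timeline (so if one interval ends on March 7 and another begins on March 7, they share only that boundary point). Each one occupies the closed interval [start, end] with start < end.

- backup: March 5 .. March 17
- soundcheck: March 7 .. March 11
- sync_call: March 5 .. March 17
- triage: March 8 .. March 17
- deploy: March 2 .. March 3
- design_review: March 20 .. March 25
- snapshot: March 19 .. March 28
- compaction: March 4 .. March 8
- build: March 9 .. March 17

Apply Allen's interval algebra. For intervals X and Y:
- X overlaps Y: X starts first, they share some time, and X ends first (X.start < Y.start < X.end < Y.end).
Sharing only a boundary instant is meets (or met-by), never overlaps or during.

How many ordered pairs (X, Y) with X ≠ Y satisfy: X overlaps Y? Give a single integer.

5

Checking all 72 ordered pairs for relation 'overlaps'; matching pairs in alphabetical order:
(compaction, backup): compaction overlaps backup ✓
(compaction, soundcheck): compaction overlaps soundcheck ✓
(compaction, sync_call): compaction overlaps sync_call ✓
(soundcheck, build): soundcheck overlaps build ✓
(soundcheck, triage): soundcheck overlaps triage ✓
Count: 5.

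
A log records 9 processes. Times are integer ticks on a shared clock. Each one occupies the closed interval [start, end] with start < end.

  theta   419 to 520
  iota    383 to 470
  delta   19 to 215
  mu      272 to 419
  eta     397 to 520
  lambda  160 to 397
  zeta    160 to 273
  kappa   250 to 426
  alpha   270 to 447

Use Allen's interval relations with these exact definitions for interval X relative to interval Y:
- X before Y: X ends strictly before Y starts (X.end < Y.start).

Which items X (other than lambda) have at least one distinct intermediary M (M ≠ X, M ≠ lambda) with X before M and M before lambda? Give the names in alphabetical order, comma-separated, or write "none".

Target lambda = [160, 397].
Intermediaries M with M before lambda: none.
Union: none.

none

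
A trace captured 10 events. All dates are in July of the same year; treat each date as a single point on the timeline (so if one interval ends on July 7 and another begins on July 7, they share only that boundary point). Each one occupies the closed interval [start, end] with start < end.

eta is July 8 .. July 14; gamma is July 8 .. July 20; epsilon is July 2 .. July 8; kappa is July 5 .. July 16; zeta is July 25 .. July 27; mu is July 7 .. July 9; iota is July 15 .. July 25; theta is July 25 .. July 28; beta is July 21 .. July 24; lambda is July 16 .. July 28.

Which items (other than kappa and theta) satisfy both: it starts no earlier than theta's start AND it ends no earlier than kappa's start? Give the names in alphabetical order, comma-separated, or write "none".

zeta

Conditions: its start is no earlier than theta's start (X.start >= July 25) AND its end is no earlier than kappa's start (X.end >= July 5).
beta: start July 21 >= July 25? ✗; end July 24 >= July 5? ✓ → no.
epsilon: start July 2 >= July 25? ✗; end July 8 >= July 5? ✓ → no.
eta: start July 8 >= July 25? ✗; end July 14 >= July 5? ✓ → no.
gamma: start July 8 >= July 25? ✗; end July 20 >= July 5? ✓ → no.
iota: start July 15 >= July 25? ✗; end July 25 >= July 5? ✓ → no.
lambda: start July 16 >= July 25? ✗; end July 28 >= July 5? ✓ → no.
mu: start July 7 >= July 25? ✗; end July 9 >= July 5? ✓ → no.
zeta: start July 25 >= July 25? ✓; end July 27 >= July 5? ✓ → yes.
Result: zeta.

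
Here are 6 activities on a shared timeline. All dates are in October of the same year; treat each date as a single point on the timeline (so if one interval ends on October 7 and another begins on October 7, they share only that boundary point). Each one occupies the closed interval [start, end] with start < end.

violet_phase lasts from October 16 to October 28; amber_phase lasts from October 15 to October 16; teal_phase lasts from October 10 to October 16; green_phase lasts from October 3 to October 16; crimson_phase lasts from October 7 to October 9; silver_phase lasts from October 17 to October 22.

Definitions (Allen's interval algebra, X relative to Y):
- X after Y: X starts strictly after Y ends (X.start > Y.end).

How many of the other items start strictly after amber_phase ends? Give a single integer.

1

Target amber_phase = [October 15, October 16].
crimson_phase [October 7, October 9] → before → no.
green_phase [October 3, October 16] → finished-by → no.
silver_phase [October 17, October 22] → after → counts.
teal_phase [October 10, October 16] → finished-by → no.
violet_phase [October 16, October 28] → met-by → no.
Total: 1.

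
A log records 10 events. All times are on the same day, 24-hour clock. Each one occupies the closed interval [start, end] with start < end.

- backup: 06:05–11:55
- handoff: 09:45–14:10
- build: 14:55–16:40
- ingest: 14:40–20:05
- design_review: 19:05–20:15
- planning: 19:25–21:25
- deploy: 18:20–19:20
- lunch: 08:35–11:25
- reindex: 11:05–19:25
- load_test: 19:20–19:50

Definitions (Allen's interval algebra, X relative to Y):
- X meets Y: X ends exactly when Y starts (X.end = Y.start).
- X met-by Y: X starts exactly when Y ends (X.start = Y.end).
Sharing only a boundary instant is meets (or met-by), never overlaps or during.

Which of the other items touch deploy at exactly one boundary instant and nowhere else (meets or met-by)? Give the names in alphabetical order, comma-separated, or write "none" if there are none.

load_test

Target deploy = [18:20, 19:20].
backup [06:05, 11:55] → before → no.
build [14:55, 16:40] → before → no.
design_review [19:05, 20:15] → overlapped-by → no.
handoff [09:45, 14:10] → before → no.
ingest [14:40, 20:05] → contains → no.
load_test [19:20, 19:50] → met-by → yes.
lunch [08:35, 11:25] → before → no.
planning [19:25, 21:25] → after → no.
reindex [11:05, 19:25] → contains → no.
Result: load_test.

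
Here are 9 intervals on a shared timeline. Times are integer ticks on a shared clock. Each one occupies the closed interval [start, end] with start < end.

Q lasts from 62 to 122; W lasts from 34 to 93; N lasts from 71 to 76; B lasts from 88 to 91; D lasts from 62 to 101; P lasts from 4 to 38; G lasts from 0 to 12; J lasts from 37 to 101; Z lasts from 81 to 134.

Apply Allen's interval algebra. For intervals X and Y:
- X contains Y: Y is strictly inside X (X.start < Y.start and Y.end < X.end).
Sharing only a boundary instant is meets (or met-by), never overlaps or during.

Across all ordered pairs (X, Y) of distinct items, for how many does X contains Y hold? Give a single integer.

9

Checking all 72 ordered pairs for relation 'contains'; matching pairs in alphabetical order:
(D, B): D contains B ✓
(D, N): D contains N ✓
(J, B): J contains B ✓
(J, N): J contains N ✓
(Q, B): Q contains B ✓
(Q, N): Q contains N ✓
(W, B): W contains B ✓
(W, N): W contains N ✓
(Z, B): Z contains B ✓
Count: 9.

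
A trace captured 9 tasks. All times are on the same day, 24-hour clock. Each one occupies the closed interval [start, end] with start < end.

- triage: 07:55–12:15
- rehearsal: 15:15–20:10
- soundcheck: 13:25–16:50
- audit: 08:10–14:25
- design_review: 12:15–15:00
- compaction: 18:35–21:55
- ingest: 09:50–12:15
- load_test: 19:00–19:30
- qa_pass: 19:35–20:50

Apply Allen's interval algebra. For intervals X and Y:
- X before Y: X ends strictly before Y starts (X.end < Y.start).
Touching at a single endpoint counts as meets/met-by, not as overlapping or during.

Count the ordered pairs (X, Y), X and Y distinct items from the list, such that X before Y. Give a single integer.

22

Checking all 72 ordered pairs for relation 'before'; matching pairs in alphabetical order:
(audit, compaction): audit before compaction ✓
(audit, load_test): audit before load_test ✓
(audit, qa_pass): audit before qa_pass ✓
(audit, rehearsal): audit before rehearsal ✓
(design_review, compaction): design_review before compaction ✓
(design_review, load_test): design_review before load_test ✓
(design_review, qa_pass): design_review before qa_pass ✓
(design_review, rehearsal): design_review before rehearsal ✓
(ingest, compaction): ingest before compaction ✓
(ingest, load_test): ingest before load_test ✓
(ingest, qa_pass): ingest before qa_pass ✓
(ingest, rehearsal): ingest before rehearsal ✓
(ingest, soundcheck): ingest before soundcheck ✓
(load_test, qa_pass): load_test before qa_pass ✓
(soundcheck, compaction): soundcheck before compaction ✓
(soundcheck, load_test): soundcheck before load_test ✓
(soundcheck, qa_pass): soundcheck before qa_pass ✓
(triage, compaction): triage before compaction ✓
(triage, load_test): triage before load_test ✓
(triage, qa_pass): triage before qa_pass ✓
(triage, rehearsal): triage before rehearsal ✓
(triage, soundcheck): triage before soundcheck ✓
Count: 22.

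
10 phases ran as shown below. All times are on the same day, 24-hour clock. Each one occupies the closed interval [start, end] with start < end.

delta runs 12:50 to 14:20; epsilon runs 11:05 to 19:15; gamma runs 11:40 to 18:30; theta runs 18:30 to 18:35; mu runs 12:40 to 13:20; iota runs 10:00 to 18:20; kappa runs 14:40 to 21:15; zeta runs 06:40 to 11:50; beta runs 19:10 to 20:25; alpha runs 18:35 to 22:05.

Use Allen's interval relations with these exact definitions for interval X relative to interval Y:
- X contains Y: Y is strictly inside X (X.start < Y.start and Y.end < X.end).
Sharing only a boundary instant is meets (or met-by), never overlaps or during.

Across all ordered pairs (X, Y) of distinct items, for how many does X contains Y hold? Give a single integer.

Checking all 90 ordered pairs for relation 'contains'; matching pairs in alphabetical order:
(alpha, beta): alpha contains beta ✓
(epsilon, delta): epsilon contains delta ✓
(epsilon, gamma): epsilon contains gamma ✓
(epsilon, mu): epsilon contains mu ✓
(epsilon, theta): epsilon contains theta ✓
(gamma, delta): gamma contains delta ✓
(gamma, mu): gamma contains mu ✓
(iota, delta): iota contains delta ✓
(iota, mu): iota contains mu ✓
(kappa, beta): kappa contains beta ✓
(kappa, theta): kappa contains theta ✓
Count: 11.

11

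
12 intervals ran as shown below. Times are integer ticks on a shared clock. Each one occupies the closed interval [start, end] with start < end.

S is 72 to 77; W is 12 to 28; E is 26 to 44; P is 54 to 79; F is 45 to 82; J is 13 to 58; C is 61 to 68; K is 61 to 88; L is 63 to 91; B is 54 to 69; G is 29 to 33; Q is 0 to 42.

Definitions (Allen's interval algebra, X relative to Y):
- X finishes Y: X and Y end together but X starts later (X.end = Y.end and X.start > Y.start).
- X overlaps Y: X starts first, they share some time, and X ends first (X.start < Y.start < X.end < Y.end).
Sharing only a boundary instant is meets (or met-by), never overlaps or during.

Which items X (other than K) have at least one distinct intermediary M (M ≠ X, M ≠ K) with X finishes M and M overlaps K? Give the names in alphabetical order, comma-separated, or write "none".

none

Target K = [61, 88].
Intermediaries M with M overlaps K: B, F, P.
Via B — items with X finishes B: none.
Via F — items with X finishes F: none.
Via P — items with X finishes P: none.
Union: none.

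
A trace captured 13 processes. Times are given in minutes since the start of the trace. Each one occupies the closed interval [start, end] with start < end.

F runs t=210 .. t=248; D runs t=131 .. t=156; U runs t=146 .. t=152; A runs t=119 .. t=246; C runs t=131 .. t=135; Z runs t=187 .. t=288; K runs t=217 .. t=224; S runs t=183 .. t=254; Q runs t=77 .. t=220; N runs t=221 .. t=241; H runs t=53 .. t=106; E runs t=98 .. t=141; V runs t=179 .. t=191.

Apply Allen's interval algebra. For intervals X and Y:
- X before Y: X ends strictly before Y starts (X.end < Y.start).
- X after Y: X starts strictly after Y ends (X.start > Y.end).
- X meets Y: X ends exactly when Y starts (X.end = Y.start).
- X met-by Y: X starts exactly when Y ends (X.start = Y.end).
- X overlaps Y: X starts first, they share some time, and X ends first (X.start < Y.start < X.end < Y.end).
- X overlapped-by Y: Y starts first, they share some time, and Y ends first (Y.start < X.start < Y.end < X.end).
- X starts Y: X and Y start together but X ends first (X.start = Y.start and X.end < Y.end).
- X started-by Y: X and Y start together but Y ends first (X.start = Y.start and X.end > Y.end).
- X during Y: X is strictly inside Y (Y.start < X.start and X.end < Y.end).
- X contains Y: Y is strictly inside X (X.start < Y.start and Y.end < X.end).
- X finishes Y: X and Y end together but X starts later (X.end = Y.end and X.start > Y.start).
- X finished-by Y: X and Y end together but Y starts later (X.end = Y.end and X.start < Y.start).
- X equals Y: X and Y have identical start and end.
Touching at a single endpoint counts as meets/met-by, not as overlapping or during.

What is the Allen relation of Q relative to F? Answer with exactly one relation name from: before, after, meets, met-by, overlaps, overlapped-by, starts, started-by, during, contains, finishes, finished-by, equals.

Q = [t=77, t=220]; F = [t=210, t=248].
Compare endpoints: Q.start < F.start, Q.start < F.end, Q.end > F.start, Q.end < F.end.
That pattern is 'overlaps'.

overlaps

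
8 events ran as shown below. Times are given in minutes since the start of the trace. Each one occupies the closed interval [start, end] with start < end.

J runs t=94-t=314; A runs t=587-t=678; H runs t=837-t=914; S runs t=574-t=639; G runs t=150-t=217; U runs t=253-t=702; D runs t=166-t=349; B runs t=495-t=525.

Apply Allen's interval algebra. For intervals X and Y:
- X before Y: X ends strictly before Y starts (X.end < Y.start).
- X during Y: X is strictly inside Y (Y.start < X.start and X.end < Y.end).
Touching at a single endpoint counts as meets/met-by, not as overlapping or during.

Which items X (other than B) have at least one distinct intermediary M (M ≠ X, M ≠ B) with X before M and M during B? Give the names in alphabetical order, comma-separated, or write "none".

Target B = [t=495, t=525].
Intermediaries M with M during B: none.
Union: none.

none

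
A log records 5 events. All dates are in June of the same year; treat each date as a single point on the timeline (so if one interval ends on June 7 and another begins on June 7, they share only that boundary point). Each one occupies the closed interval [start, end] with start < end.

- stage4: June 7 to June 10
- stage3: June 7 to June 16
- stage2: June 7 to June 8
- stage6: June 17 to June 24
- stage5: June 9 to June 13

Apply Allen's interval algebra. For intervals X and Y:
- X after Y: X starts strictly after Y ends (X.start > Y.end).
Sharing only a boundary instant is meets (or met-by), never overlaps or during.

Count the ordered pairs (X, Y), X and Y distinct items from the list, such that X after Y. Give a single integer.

Checking all 20 ordered pairs for relation 'after'; matching pairs in alphabetical order:
(stage5, stage2): stage5 after stage2 ✓
(stage6, stage2): stage6 after stage2 ✓
(stage6, stage3): stage6 after stage3 ✓
(stage6, stage4): stage6 after stage4 ✓
(stage6, stage5): stage6 after stage5 ✓
Count: 5.

5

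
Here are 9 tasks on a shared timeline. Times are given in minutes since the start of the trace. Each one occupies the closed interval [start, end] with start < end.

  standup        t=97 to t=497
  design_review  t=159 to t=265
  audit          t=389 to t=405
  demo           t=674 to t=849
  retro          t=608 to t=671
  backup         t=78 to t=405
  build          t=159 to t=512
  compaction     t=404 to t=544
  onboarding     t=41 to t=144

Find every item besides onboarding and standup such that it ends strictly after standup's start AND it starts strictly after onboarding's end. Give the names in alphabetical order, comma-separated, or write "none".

audit, build, compaction, demo, design_review, retro

Conditions: its end is strictly after standup's start (X.end > t=97) AND its start is strictly after onboarding's end (X.start > t=144).
audit: end t=405 > t=97? ✓; start t=389 > t=144? ✓ → yes.
backup: end t=405 > t=97? ✓; start t=78 > t=144? ✗ → no.
build: end t=512 > t=97? ✓; start t=159 > t=144? ✓ → yes.
compaction: end t=544 > t=97? ✓; start t=404 > t=144? ✓ → yes.
demo: end t=849 > t=97? ✓; start t=674 > t=144? ✓ → yes.
design_review: end t=265 > t=97? ✓; start t=159 > t=144? ✓ → yes.
retro: end t=671 > t=97? ✓; start t=608 > t=144? ✓ → yes.
Result: audit, build, compaction, demo, design_review, retro.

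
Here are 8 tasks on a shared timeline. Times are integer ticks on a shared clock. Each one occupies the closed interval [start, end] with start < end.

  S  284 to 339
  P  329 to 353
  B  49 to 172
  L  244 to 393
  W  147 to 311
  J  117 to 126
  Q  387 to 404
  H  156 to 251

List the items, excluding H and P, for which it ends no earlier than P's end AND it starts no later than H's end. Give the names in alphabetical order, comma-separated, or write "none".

Conditions: its end is no earlier than P's end (X.end >= 353) AND its start is no later than H's end (X.start <= 251).
B: end 172 >= 353? ✗; start 49 <= 251? ✓ → no.
J: end 126 >= 353? ✗; start 117 <= 251? ✓ → no.
L: end 393 >= 353? ✓; start 244 <= 251? ✓ → yes.
Q: end 404 >= 353? ✓; start 387 <= 251? ✗ → no.
S: end 339 >= 353? ✗; start 284 <= 251? ✗ → no.
W: end 311 >= 353? ✗; start 147 <= 251? ✓ → no.
Result: L.

L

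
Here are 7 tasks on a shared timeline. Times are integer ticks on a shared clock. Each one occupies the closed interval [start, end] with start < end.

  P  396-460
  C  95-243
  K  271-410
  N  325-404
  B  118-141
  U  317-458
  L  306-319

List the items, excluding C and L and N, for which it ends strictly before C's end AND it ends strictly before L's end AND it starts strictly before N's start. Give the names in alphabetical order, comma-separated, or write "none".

Conditions: its end is strictly before C's end (X.end < 243) AND its end is strictly before L's end (X.end < 319) AND its start is strictly before N's start (X.start < 325).
B: end 141 < 243? ✓; end 141 < 319? ✓; start 118 < 325? ✓ → yes.
K: end 410 < 243? ✗; end 410 < 319? ✗; start 271 < 325? ✓ → no.
P: end 460 < 243? ✗; end 460 < 319? ✗; start 396 < 325? ✗ → no.
U: end 458 < 243? ✗; end 458 < 319? ✗; start 317 < 325? ✓ → no.
Result: B.

B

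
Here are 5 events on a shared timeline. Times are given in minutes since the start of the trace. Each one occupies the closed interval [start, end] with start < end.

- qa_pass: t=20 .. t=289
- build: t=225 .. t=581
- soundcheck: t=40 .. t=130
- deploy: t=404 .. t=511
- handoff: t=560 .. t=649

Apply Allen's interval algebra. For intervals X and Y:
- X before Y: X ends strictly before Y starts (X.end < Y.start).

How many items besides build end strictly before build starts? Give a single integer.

1

Target build = [t=225, t=581].
deploy [t=404, t=511] → during → no.
handoff [t=560, t=649] → overlapped-by → no.
qa_pass [t=20, t=289] → overlaps → no.
soundcheck [t=40, t=130] → before → counts.
Total: 1.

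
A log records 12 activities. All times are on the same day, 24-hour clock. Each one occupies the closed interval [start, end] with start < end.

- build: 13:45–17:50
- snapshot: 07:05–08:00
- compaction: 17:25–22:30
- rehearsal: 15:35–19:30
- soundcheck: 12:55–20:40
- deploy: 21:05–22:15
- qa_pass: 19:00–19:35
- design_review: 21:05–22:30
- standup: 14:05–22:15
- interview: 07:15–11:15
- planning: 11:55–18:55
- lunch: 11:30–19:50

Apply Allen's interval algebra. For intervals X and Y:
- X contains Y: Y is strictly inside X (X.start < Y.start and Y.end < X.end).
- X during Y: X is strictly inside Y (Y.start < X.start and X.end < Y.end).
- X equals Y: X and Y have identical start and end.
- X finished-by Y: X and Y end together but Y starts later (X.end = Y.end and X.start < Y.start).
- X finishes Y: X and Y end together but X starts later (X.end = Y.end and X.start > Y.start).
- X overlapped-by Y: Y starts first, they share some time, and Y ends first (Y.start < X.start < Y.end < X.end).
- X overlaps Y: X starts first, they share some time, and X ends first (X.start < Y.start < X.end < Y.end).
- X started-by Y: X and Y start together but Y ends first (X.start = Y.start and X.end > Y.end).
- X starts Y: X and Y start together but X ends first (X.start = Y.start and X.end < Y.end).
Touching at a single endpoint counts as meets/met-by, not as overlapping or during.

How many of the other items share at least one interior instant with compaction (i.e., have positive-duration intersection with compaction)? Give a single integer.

Target compaction = [17:25, 22:30].
build [13:45, 17:50] → overlaps → counts.
deploy [21:05, 22:15] → during → counts.
design_review [21:05, 22:30] → finishes → counts.
interview [07:15, 11:15] → before → no.
lunch [11:30, 19:50] → overlaps → counts.
planning [11:55, 18:55] → overlaps → counts.
qa_pass [19:00, 19:35] → during → counts.
rehearsal [15:35, 19:30] → overlaps → counts.
snapshot [07:05, 08:00] → before → no.
soundcheck [12:55, 20:40] → overlaps → counts.
standup [14:05, 22:15] → overlaps → counts.
Total: 9.

9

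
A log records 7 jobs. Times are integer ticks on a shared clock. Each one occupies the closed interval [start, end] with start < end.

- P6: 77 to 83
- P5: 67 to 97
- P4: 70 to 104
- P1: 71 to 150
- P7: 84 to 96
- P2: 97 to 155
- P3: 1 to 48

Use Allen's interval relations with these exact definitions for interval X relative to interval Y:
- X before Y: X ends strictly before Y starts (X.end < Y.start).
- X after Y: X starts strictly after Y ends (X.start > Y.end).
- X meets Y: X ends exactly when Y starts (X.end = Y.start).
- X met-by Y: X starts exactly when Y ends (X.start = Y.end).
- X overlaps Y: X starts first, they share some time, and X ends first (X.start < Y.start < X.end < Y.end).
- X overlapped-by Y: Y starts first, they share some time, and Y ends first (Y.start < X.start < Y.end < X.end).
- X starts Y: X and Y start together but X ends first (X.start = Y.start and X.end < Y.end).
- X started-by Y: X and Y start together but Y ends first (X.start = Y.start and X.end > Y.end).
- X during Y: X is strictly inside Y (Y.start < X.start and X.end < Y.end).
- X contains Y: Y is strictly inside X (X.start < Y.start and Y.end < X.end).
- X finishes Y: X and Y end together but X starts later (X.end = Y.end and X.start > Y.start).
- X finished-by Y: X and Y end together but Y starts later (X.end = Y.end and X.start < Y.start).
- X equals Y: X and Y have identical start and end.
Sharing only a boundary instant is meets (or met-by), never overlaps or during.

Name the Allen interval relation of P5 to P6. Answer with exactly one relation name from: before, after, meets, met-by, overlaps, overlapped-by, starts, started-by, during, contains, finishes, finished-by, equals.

P5 = [67, 97]; P6 = [77, 83].
Compare endpoints: P5.start < P6.start, P5.start < P6.end, P5.end > P6.start, P5.end > P6.end.
That pattern is 'contains'.

contains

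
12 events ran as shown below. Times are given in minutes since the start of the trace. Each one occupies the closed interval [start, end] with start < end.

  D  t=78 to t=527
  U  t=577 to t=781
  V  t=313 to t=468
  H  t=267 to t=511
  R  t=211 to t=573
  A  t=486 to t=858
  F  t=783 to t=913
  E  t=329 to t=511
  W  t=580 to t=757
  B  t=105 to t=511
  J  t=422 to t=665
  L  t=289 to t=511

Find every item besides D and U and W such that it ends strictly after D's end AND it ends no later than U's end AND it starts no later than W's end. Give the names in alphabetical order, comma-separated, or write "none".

Conditions: its end is strictly after D's end (X.end > t=527) AND its end is no later than U's end (X.end <= t=781) AND its start is no later than W's end (X.start <= t=757).
A: end t=858 > t=527? ✓; end t=858 <= t=781? ✗; start t=486 <= t=757? ✓ → no.
B: end t=511 > t=527? ✗; end t=511 <= t=781? ✓; start t=105 <= t=757? ✓ → no.
E: end t=511 > t=527? ✗; end t=511 <= t=781? ✓; start t=329 <= t=757? ✓ → no.
F: end t=913 > t=527? ✓; end t=913 <= t=781? ✗; start t=783 <= t=757? ✗ → no.
H: end t=511 > t=527? ✗; end t=511 <= t=781? ✓; start t=267 <= t=757? ✓ → no.
J: end t=665 > t=527? ✓; end t=665 <= t=781? ✓; start t=422 <= t=757? ✓ → yes.
L: end t=511 > t=527? ✗; end t=511 <= t=781? ✓; start t=289 <= t=757? ✓ → no.
R: end t=573 > t=527? ✓; end t=573 <= t=781? ✓; start t=211 <= t=757? ✓ → yes.
V: end t=468 > t=527? ✗; end t=468 <= t=781? ✓; start t=313 <= t=757? ✓ → no.
Result: J, R.

J, R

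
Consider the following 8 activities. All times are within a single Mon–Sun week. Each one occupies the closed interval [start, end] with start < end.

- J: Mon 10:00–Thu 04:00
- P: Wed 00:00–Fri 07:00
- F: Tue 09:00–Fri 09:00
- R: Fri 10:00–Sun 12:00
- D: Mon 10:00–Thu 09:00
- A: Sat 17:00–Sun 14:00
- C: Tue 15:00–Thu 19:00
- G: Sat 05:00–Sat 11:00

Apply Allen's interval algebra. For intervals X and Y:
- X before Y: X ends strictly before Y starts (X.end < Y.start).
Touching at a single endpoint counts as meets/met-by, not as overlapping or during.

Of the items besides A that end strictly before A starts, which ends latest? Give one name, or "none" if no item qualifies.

Target A = [Sat 17:00, Sun 14:00].
C [Tue 15:00, Thu 19:00] → before → candidate.
D [Mon 10:00, Thu 09:00] → before → candidate.
F [Tue 09:00, Fri 09:00] → before → candidate.
G [Sat 05:00, Sat 11:00] → before → candidate.
J [Mon 10:00, Thu 04:00] → before → candidate.
P [Wed 00:00, Fri 07:00] → before → candidate.
R [Fri 10:00, Sun 12:00] → overlaps → excluded.
Among candidates, latest end is Sat 11:00 → G.

G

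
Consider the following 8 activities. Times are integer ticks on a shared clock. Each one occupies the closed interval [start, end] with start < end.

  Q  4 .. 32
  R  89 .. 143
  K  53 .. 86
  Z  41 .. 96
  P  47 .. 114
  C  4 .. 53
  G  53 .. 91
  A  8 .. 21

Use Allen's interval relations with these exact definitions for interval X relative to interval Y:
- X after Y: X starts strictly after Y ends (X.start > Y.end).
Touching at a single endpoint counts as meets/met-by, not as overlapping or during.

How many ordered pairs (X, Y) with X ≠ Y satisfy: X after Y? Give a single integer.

Checking all 56 ordered pairs for relation 'after'; matching pairs in alphabetical order:
(G, A): G after A ✓
(G, Q): G after Q ✓
(K, A): K after A ✓
(K, Q): K after Q ✓
(P, A): P after A ✓
(P, Q): P after Q ✓
(R, A): R after A ✓
(R, C): R after C ✓
(R, K): R after K ✓
(R, Q): R after Q ✓
(Z, A): Z after A ✓
(Z, Q): Z after Q ✓
Count: 12.

12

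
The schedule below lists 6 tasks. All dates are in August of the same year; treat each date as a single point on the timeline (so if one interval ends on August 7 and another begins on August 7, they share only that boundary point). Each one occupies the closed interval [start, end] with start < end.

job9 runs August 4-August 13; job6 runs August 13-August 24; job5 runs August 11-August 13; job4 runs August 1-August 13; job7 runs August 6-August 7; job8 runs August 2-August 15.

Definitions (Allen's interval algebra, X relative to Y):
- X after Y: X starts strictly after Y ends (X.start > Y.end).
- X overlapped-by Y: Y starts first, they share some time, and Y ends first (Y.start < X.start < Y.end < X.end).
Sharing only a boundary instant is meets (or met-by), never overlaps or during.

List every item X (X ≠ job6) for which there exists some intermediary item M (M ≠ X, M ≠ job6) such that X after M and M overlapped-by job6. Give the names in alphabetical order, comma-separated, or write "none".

Target job6 = [August 13, August 24].
Intermediaries M with M overlapped-by job6: none.
Union: none.

none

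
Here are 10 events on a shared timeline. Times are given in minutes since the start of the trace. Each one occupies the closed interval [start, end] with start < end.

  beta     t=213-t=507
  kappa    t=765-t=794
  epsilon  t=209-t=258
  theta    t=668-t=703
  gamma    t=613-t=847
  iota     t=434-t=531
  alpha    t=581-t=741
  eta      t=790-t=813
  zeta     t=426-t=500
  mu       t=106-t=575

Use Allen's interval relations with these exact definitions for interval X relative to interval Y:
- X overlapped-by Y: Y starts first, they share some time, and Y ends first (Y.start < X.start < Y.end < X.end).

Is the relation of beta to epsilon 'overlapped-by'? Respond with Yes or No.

beta = [t=213, t=507], epsilon = [t=209, t=258].
Actual relation of beta to epsilon: overlapped-by.
Asked whether 'overlapped-by' holds → Yes.

Yes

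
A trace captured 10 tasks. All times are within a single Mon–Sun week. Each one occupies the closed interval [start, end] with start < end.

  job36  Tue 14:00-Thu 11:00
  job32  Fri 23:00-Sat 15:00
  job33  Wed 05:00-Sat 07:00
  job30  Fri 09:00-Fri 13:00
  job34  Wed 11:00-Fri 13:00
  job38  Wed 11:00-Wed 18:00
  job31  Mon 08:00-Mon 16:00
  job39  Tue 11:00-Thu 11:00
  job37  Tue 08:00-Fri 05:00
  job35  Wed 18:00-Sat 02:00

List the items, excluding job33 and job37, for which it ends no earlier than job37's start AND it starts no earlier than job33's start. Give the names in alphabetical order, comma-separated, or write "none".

job30, job32, job34, job35, job38

Conditions: its end is no earlier than job37's start (X.end >= Tue 08:00) AND its start is no earlier than job33's start (X.start >= Wed 05:00).
job30: end Fri 13:00 >= Tue 08:00? ✓; start Fri 09:00 >= Wed 05:00? ✓ → yes.
job31: end Mon 16:00 >= Tue 08:00? ✗; start Mon 08:00 >= Wed 05:00? ✗ → no.
job32: end Sat 15:00 >= Tue 08:00? ✓; start Fri 23:00 >= Wed 05:00? ✓ → yes.
job34: end Fri 13:00 >= Tue 08:00? ✓; start Wed 11:00 >= Wed 05:00? ✓ → yes.
job35: end Sat 02:00 >= Tue 08:00? ✓; start Wed 18:00 >= Wed 05:00? ✓ → yes.
job36: end Thu 11:00 >= Tue 08:00? ✓; start Tue 14:00 >= Wed 05:00? ✗ → no.
job38: end Wed 18:00 >= Tue 08:00? ✓; start Wed 11:00 >= Wed 05:00? ✓ → yes.
job39: end Thu 11:00 >= Tue 08:00? ✓; start Tue 11:00 >= Wed 05:00? ✗ → no.
Result: job30, job32, job34, job35, job38.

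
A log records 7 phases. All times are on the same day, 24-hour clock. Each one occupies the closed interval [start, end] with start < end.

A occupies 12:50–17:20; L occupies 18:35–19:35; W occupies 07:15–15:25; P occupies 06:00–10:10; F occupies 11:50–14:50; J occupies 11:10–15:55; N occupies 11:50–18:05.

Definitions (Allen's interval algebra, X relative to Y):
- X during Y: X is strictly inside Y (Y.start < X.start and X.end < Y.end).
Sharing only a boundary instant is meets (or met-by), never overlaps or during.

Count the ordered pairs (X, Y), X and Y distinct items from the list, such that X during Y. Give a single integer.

3

Checking all 42 ordered pairs for relation 'during'; matching pairs in alphabetical order:
(A, N): A during N ✓
(F, J): F during J ✓
(F, W): F during W ✓
Count: 3.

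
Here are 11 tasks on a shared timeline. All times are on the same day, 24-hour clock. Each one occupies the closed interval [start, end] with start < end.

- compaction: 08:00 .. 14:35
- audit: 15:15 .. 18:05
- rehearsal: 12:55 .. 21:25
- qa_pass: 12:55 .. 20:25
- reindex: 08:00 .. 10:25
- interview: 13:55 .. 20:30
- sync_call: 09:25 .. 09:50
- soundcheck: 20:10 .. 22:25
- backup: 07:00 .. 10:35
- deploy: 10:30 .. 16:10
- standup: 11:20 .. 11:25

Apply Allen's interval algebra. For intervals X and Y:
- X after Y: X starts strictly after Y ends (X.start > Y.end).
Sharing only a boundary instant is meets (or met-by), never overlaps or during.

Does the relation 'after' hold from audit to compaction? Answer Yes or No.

audit = [15:15, 18:05], compaction = [08:00, 14:35].
Actual relation of audit to compaction: after.
Asked whether 'after' holds → Yes.

Yes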